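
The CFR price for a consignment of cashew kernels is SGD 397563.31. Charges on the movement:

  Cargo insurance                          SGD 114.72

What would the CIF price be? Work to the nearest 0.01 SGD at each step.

CIF price: SGD 397678.03

From CFR to CIF, the seller additionally bears: insurance.
CIF price = 397563.31 + 114.72 = 397678.03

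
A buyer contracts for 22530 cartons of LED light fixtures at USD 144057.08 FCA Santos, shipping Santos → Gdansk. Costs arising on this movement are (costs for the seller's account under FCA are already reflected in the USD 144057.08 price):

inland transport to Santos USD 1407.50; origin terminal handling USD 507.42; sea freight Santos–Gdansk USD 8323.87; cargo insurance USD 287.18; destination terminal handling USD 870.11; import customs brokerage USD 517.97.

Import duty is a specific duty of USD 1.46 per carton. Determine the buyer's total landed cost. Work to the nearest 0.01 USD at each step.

FCA: the seller delivers export-cleared goods to the carrier; the buyer bears costs from that point.
Already in the invoice (seller's account under FCA): inland to port — exclude.
CIF value = FCA price + origin terminal + freight + insurance = 144057.08 + 507.42 + 8323.87 + 287.18 = 153175.55
Import duty = 22530 × 1.46 = 32893.80
Buyer bears: origin terminal 507.42 + freight 8323.87 + insurance 287.18 + destination terminal 870.11 + brokerage 517.97 + duty 32893.80 = 43400.35
Landed cost = invoice 144057.08 + 43400.35 = 187457.43

Total landed cost: USD 187457.43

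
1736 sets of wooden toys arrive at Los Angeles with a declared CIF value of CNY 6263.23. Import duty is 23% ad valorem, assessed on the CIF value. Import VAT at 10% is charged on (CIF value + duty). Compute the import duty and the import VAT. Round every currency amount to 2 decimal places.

Import duty = 6263.23 × 23% = 1440.54
VAT base = CIF + duty = 6263.23 + 1440.54 = 7703.77
Import VAT = 7703.77 × 10% = 770.38

Import duty: CNY 1440.54; import VAT: CNY 770.38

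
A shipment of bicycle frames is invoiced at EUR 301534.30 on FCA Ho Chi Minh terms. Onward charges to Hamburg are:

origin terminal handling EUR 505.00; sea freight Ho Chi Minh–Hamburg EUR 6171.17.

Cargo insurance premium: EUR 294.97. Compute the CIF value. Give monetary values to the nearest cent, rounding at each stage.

CIF value: EUR 308505.44

CIF = FCA price + pre-shipment costs + freight + insurance
CIF = 301534.30 + 505.00 + 6171.17 + 294.97 = 308505.44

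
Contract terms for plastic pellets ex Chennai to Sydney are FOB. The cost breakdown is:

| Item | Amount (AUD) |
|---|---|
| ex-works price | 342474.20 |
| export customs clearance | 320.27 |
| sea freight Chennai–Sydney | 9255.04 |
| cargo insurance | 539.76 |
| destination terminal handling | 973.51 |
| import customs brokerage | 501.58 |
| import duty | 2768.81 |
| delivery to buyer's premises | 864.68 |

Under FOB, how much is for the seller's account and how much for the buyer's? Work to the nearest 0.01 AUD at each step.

Seller: AUD 342794.47; buyer: AUD 14903.38

FOB: the seller bears costs until goods are on board at the origin port; the buyer bears freight, insurance and all costs thereafter.
Seller's account: goods 342474.20 + export clearance 320.27 = 342794.47
Buyer's account: freight 9255.04 + insurance 539.76 + destination terminal 973.51 + brokerage 501.58 + duty 2768.81 + delivery 864.68 = 14903.38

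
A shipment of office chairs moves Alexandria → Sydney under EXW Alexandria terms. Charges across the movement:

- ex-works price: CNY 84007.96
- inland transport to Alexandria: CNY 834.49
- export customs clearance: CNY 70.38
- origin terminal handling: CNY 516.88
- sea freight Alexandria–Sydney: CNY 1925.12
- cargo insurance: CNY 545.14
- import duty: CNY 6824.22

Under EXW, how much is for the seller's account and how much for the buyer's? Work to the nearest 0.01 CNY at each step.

EXW: the seller makes goods available at their premises; the buyer bears all onward costs.
Seller's account: goods 84007.96 = 84007.96
Buyer's account: inland to port 834.49 + export clearance 70.38 + origin terminal 516.88 + freight 1925.12 + insurance 545.14 + duty 6824.22 = 10716.23

Seller: CNY 84007.96; buyer: CNY 10716.23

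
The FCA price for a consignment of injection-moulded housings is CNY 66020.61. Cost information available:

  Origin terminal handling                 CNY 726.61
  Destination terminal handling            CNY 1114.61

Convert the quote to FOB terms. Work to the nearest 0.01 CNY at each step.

FOB price: CNY 66747.22

Not relevant to the conversion: destination terminal — on the buyer under both terms; not part of either seller's price.
From FCA to FOB, the seller additionally bears: origin terminal.
FOB price = 66020.61 + 726.61 = 66747.22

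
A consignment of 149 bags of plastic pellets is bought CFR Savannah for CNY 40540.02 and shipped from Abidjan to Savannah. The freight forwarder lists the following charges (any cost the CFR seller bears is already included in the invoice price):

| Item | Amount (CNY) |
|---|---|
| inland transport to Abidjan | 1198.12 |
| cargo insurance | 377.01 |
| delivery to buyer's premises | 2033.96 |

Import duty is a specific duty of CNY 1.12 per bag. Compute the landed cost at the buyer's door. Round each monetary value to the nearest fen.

CFR: the seller pays costs through ocean freight to the destination port, but not insurance.
Already in the invoice (seller's account under CFR): inland to port — exclude.
CIF value = CFR price + insurance = 40540.02 + 377.01 = 40917.03
Import duty = 149 × 1.12 = 166.88
Buyer bears: insurance 377.01 + delivery 2033.96 + duty 166.88 = 2577.85
Landed cost = invoice 40540.02 + 2577.85 = 43117.87

Total landed cost: CNY 43117.87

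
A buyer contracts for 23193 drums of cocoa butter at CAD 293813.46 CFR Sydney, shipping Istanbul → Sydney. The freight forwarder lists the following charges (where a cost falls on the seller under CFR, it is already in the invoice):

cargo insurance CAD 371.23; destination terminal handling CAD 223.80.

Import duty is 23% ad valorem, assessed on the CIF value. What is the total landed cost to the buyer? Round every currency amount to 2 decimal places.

Total landed cost: CAD 362070.97

CFR: the seller pays costs through ocean freight to the destination port, but not insurance.
CIF value = CFR price + insurance = 293813.46 + 371.23 = 294184.69
Import duty = 294184.69 × 23% = 67662.48
Buyer bears: insurance 371.23 + destination terminal 223.80 + duty 67662.48 = 68257.51
Landed cost = invoice 293813.46 + 68257.51 = 362070.97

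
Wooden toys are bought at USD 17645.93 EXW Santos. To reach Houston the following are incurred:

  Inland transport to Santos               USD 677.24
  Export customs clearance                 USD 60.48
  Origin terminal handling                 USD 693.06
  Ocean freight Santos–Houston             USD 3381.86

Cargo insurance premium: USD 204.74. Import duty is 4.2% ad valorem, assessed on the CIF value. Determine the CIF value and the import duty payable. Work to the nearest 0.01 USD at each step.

CIF = EXW price + pre-shipment costs + freight + insurance
CIF = 17645.93 + 677.24 + 60.48 + 693.06 + 3381.86 + 204.74 = 22663.31
Import duty = 22663.31 × 4.2% = 951.86

CIF value: USD 22663.31; import duty: USD 951.86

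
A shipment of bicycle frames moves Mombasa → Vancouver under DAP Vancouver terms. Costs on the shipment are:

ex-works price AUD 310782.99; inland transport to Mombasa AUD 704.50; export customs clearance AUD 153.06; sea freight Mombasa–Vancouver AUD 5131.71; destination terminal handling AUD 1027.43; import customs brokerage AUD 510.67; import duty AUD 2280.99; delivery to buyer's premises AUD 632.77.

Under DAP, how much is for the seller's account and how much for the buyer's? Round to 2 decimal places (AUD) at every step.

DAP: the seller bears all costs to the named destination except import duty and clearance.
Seller's account: goods 310782.99 + inland to port 704.50 + export clearance 153.06 + freight 5131.71 + destination terminal 1027.43 + delivery 632.77 = 318432.46
Buyer's account: brokerage 510.67 + duty 2280.99 = 2791.66

Seller: AUD 318432.46; buyer: AUD 2791.66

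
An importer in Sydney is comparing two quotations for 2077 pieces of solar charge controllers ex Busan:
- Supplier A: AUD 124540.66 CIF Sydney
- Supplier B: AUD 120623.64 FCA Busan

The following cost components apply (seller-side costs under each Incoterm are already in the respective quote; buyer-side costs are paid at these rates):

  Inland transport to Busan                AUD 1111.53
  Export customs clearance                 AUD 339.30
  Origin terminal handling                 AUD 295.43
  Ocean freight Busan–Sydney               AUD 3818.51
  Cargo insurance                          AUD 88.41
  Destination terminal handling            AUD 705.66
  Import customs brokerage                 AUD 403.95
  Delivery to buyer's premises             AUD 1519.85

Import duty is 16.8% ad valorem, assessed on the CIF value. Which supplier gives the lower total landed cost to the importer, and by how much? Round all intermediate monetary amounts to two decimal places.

Supplier A is cheaper by AUD 333.27

Supplier A (CIF):
The CIF price already equals the CIF value: 124540.66
Import duty = 124540.66 × 16.8% = 20922.83
Buyer bears (A): 705.66 + 403.95 + 1519.85 = 2629.46
Landed cost (A) = invoice 124540.66 + 2629.46 + duty 20922.83 = 148092.95
Supplier B (FCA):
CIF value = FCA price + origin terminal + freight + insurance = 120623.64 + 295.43 + 3818.51 + 88.41 = 124825.99
Import duty = 124825.99 × 16.8% = 20970.77
Buyer bears (B): 295.43 + 3818.51 + 88.41 + 705.66 + 403.95 + 1519.85 = 6831.81
Landed cost (B) = invoice 120623.64 + 6831.81 + duty 20970.77 = 148426.22
Difference = |148092.95 − 148426.22| = 333.27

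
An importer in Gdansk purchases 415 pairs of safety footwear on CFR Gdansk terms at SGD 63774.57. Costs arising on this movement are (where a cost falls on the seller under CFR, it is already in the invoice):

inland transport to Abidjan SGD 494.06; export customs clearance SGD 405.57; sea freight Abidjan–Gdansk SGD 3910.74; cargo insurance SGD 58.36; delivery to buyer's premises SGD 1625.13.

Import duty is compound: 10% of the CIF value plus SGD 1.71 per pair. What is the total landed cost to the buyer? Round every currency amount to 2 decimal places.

Total landed cost: SGD 72551.00

CFR: the seller pays costs through ocean freight to the destination port, but not insurance.
Already in the invoice (seller's account under CFR): inland to port, export clearance, freight — exclude.
CIF value = CFR price + insurance = 63774.57 + 58.36 = 63832.93
Ad valorem component: 63832.93 × 10% = 6383.29
Specific component: 415 × 1.71 = 709.65
Import duty = 6383.29 + 709.65 = 7092.94
Buyer bears: insurance 58.36 + delivery 1625.13 + duty 7092.94 = 8776.43
Landed cost = invoice 63774.57 + 8776.43 = 72551.00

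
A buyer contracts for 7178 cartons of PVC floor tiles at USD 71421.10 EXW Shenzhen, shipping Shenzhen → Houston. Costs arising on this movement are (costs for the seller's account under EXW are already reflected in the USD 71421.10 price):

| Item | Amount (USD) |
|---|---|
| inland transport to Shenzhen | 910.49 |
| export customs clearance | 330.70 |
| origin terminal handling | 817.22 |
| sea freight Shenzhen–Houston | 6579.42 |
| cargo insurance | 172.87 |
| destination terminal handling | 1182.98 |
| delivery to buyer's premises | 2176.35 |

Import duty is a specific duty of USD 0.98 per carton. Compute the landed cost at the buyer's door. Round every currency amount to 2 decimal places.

Total landed cost: USD 90625.57

EXW: the seller makes goods available at their premises; the buyer bears all onward costs.
CIF value = EXW price + inland to port + export clearance + origin terminal + freight + insurance = 71421.10 + 910.49 + 330.70 + 817.22 + 6579.42 + 172.87 = 80231.80
Import duty = 7178 × 0.98 = 7034.44
Buyer bears: inland to port 910.49 + export clearance 330.70 + origin terminal 817.22 + freight 6579.42 + insurance 172.87 + destination terminal 1182.98 + delivery 2176.35 + duty 7034.44 = 19204.47
Landed cost = invoice 71421.10 + 19204.47 = 90625.57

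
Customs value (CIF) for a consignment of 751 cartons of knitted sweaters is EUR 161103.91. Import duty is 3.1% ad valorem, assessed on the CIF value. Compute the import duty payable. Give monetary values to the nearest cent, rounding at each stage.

Import duty = 161103.91 × 3.1% = 4994.22

Import duty: EUR 4994.22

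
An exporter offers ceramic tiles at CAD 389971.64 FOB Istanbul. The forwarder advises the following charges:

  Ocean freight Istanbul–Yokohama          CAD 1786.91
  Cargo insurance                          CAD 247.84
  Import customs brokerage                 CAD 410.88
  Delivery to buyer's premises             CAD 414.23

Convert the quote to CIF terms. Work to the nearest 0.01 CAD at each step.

Not relevant to the conversion: brokerage, delivery — on the buyer under both terms; not part of either seller's price.
From FOB to CIF, the seller additionally bears: freight, insurance.
CIF price = 389971.64 + 1786.91 + 247.84 = 392006.39

CIF price: CAD 392006.39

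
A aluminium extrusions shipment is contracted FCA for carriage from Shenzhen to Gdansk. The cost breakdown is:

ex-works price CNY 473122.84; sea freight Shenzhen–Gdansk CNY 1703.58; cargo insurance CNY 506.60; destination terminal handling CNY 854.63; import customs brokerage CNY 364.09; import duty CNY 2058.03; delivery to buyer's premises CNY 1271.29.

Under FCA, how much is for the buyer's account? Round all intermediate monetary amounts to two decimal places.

Buyer's account: CNY 6758.22

FCA: the seller delivers export-cleared goods to the carrier; the buyer bears costs from that point.
Seller's account: goods 473122.84 = 473122.84
Buyer's account: freight 1703.58 + insurance 506.60 + destination terminal 854.63 + brokerage 364.09 + duty 2058.03 + delivery 1271.29 = 6758.22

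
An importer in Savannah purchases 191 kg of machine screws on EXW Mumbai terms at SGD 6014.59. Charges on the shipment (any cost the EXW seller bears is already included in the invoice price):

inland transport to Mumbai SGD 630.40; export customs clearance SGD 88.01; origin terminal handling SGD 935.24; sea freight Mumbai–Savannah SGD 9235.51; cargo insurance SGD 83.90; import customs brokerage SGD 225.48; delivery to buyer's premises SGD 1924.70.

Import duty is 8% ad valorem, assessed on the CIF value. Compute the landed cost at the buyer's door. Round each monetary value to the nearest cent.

EXW: the seller makes goods available at their premises; the buyer bears all onward costs.
CIF value = EXW price + inland to port + export clearance + origin terminal + freight + insurance = 6014.59 + 630.40 + 88.01 + 935.24 + 9235.51 + 83.90 = 16987.65
Import duty = 16987.65 × 8% = 1359.01
Buyer bears: inland to port 630.40 + export clearance 88.01 + origin terminal 935.24 + freight 9235.51 + insurance 83.90 + brokerage 225.48 + delivery 1924.70 + duty 1359.01 = 14482.25
Landed cost = invoice 6014.59 + 14482.25 = 20496.84

Total landed cost: SGD 20496.84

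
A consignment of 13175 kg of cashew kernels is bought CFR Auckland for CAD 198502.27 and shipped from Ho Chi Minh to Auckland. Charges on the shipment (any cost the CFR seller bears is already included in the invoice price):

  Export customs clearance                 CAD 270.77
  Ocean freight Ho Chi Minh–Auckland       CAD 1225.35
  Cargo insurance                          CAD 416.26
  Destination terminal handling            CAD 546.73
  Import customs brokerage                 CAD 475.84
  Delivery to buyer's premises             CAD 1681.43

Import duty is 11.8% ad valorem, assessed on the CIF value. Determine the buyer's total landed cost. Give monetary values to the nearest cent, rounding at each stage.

CFR: the seller pays costs through ocean freight to the destination port, but not insurance.
Already in the invoice (seller's account under CFR): export clearance, freight — exclude.
CIF value = CFR price + insurance = 198502.27 + 416.26 = 198918.53
Import duty = 198918.53 × 11.8% = 23472.39
Buyer bears: insurance 416.26 + destination terminal 546.73 + brokerage 475.84 + delivery 1681.43 + duty 23472.39 = 26592.65
Landed cost = invoice 198502.27 + 26592.65 = 225094.92

Total landed cost: CAD 225094.92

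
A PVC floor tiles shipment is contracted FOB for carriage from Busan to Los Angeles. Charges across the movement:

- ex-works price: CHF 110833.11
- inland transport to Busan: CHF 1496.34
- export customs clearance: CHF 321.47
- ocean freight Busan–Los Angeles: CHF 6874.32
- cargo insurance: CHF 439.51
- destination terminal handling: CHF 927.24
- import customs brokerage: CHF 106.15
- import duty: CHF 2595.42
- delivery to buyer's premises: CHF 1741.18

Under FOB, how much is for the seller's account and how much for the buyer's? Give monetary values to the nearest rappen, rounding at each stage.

Seller: CHF 112650.92; buyer: CHF 12683.82

FOB: the seller bears costs until goods are on board at the origin port; the buyer bears freight, insurance and all costs thereafter.
Seller's account: goods 110833.11 + inland to port 1496.34 + export clearance 321.47 = 112650.92
Buyer's account: freight 6874.32 + insurance 439.51 + destination terminal 927.24 + brokerage 106.15 + duty 2595.42 + delivery 1741.18 = 12683.82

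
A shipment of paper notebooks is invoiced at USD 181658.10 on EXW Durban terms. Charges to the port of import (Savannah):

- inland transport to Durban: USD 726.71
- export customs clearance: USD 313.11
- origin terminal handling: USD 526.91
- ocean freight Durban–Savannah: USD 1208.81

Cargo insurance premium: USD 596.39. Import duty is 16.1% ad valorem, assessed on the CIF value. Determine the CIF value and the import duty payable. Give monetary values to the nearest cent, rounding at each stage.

CIF = EXW price + pre-shipment costs + freight + insurance
CIF = 181658.10 + 726.71 + 313.11 + 526.91 + 1208.81 + 596.39 = 185030.03
Import duty = 185030.03 × 16.1% = 29789.83

CIF value: USD 185030.03; import duty: USD 29789.83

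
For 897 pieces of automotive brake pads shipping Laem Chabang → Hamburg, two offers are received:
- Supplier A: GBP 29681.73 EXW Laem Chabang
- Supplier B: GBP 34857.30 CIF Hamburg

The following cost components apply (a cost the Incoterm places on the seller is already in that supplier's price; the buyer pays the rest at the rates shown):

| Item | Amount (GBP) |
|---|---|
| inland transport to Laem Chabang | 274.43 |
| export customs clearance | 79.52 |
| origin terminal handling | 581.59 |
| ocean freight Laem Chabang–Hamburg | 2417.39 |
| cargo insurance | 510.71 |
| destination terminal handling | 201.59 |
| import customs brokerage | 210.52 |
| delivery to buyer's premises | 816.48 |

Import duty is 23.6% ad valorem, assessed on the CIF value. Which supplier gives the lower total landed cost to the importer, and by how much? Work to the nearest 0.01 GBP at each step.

Supplier A is cheaper by GBP 1621.54

Supplier A (EXW):
CIF value = EXW price + inland to port + export clearance + origin terminal + freight + insurance = 29681.73 + 274.43 + 79.52 + 581.59 + 2417.39 + 510.71 = 33545.37
Import duty = 33545.37 × 23.6% = 7916.71
Buyer bears (A): 274.43 + 79.52 + 581.59 + 2417.39 + 510.71 + 201.59 + 210.52 + 816.48 = 5092.23
Landed cost (A) = invoice 29681.73 + 5092.23 + duty 7916.71 = 42690.67
Supplier B (CIF):
The CIF price already equals the CIF value: 34857.30
Import duty = 34857.30 × 23.6% = 8226.32
Buyer bears (B): 201.59 + 210.52 + 816.48 = 1228.59
Landed cost (B) = invoice 34857.30 + 1228.59 + duty 8226.32 = 44312.21
Difference = |42690.67 − 44312.21| = 1621.54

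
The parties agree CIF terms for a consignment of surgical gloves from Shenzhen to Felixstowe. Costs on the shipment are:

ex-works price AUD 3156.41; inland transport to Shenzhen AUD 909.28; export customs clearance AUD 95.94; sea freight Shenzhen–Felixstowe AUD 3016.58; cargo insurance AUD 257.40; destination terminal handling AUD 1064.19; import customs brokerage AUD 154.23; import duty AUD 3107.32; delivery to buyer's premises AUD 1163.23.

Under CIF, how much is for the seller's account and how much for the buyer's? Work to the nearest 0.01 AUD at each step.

CIF: the seller pays costs through ocean freight and marine insurance to the destination port.
Seller's account: goods 3156.41 + inland to port 909.28 + export clearance 95.94 + freight 3016.58 + insurance 257.40 = 7435.61
Buyer's account: destination terminal 1064.19 + brokerage 154.23 + duty 3107.32 + delivery 1163.23 = 5488.97

Seller: AUD 7435.61; buyer: AUD 5488.97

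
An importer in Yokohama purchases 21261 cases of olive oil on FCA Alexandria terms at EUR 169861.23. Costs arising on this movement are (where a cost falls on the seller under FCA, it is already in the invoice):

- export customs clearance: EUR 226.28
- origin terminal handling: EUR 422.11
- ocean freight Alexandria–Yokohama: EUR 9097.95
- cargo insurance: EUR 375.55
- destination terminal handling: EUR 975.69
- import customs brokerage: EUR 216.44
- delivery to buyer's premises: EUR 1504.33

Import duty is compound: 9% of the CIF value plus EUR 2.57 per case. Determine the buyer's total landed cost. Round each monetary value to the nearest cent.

Total landed cost: EUR 253272.19

FCA: the seller delivers export-cleared goods to the carrier; the buyer bears costs from that point.
Already in the invoice (seller's account under FCA): export clearance — exclude.
CIF value = FCA price + origin terminal + freight + insurance = 169861.23 + 422.11 + 9097.95 + 375.55 = 179756.84
Ad valorem component: 179756.84 × 9% = 16178.12
Specific component: 21261 × 2.57 = 54640.77
Import duty = 16178.12 + 54640.77 = 70818.89
Buyer bears: origin terminal 422.11 + freight 9097.95 + insurance 375.55 + destination terminal 975.69 + brokerage 216.44 + delivery 1504.33 + duty 70818.89 = 83410.96
Landed cost = invoice 169861.23 + 83410.96 = 253272.19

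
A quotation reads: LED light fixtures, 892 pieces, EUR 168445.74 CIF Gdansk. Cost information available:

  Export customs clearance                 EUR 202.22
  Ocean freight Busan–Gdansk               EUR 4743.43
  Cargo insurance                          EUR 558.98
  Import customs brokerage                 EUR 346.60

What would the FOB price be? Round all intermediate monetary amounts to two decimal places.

Not relevant to the conversion: export clearance — on the seller under both CIF and FOB; already in the CIF price and stays in the FOB price. brokerage — on the buyer under both terms; not part of either seller's price.
From CIF to FOB, the seller no longer bears: freight, insurance.
FOB price = 168445.74 − 4743.43 − 558.98 = 163143.33

FOB price: EUR 163143.33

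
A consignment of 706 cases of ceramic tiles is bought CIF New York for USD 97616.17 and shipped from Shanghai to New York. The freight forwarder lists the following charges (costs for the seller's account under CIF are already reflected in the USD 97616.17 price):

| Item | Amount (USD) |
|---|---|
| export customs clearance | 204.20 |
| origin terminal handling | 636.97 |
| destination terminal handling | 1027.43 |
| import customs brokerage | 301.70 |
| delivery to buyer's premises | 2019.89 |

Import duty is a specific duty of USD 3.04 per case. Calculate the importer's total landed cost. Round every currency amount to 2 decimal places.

CIF: the seller pays costs through ocean freight and marine insurance to the destination port.
Already in the invoice (seller's account under CIF): export clearance, origin terminal — exclude.
The CIF price already equals the CIF value: 97616.17
Import duty = 706 × 3.04 = 2146.24
Buyer bears: destination terminal 1027.43 + brokerage 301.70 + delivery 2019.89 + duty 2146.24 = 5495.26
Landed cost = invoice 97616.17 + 5495.26 = 103111.43

Total landed cost: USD 103111.43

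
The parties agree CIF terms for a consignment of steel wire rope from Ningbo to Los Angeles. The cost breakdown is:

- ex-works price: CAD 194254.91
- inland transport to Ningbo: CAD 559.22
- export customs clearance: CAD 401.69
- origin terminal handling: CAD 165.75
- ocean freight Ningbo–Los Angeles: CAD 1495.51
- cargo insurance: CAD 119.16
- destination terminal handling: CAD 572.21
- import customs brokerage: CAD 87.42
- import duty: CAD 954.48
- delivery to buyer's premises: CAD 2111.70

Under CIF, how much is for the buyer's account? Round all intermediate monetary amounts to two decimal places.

Buyer's account: CAD 3725.81

CIF: the seller pays costs through ocean freight and marine insurance to the destination port.
Seller's account: goods 194254.91 + inland to port 559.22 + export clearance 401.69 + origin terminal 165.75 + freight 1495.51 + insurance 119.16 = 196996.24
Buyer's account: destination terminal 572.21 + brokerage 87.42 + duty 954.48 + delivery 2111.70 = 3725.81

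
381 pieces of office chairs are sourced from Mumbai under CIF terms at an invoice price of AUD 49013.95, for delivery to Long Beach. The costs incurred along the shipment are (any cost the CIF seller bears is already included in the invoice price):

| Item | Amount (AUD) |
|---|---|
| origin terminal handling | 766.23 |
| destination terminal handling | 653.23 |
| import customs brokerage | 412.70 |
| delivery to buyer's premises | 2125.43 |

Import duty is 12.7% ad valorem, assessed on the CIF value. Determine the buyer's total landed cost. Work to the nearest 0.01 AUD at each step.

Total landed cost: AUD 58430.08

CIF: the seller pays costs through ocean freight and marine insurance to the destination port.
Already in the invoice (seller's account under CIF): origin terminal — exclude.
The CIF price already equals the CIF value: 49013.95
Import duty = 49013.95 × 12.7% = 6224.77
Buyer bears: destination terminal 653.23 + brokerage 412.70 + delivery 2125.43 + duty 6224.77 = 9416.13
Landed cost = invoice 49013.95 + 9416.13 = 58430.08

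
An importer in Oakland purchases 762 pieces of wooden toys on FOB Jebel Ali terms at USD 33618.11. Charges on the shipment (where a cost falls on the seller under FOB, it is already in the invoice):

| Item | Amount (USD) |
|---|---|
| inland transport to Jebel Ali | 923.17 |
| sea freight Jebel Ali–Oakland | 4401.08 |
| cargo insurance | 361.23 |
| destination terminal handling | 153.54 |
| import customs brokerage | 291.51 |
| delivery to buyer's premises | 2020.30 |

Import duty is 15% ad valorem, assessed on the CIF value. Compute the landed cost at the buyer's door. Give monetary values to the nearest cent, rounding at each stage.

Total landed cost: USD 46602.83

FOB: the seller bears costs until goods are on board at the origin port; the buyer bears freight, insurance and all costs thereafter.
Already in the invoice (seller's account under FOB): inland to port — exclude.
CIF value = FOB price + freight + insurance = 33618.11 + 4401.08 + 361.23 = 38380.42
Import duty = 38380.42 × 15% = 5757.06
Buyer bears: freight 4401.08 + insurance 361.23 + destination terminal 153.54 + brokerage 291.51 + delivery 2020.30 + duty 5757.06 = 12984.72
Landed cost = invoice 33618.11 + 12984.72 = 46602.83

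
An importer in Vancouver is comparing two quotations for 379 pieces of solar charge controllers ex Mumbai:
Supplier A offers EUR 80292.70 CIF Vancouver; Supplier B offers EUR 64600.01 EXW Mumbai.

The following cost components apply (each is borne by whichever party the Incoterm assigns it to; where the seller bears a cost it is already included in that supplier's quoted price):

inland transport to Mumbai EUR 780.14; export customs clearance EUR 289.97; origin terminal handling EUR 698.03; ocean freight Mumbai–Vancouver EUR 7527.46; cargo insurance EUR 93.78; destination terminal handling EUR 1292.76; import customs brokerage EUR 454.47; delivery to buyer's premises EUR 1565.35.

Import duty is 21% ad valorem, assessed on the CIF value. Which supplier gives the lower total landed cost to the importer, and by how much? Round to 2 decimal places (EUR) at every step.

Supplier A (CIF):
The CIF price already equals the CIF value: 80292.70
Import duty = 80292.70 × 21% = 16861.47
Buyer bears (A): 1292.76 + 454.47 + 1565.35 = 3312.58
Landed cost (A) = invoice 80292.70 + 3312.58 + duty 16861.47 = 100466.75
Supplier B (EXW):
CIF value = EXW price + inland to port + export clearance + origin terminal + freight + insurance = 64600.01 + 780.14 + 289.97 + 698.03 + 7527.46 + 93.78 = 73989.39
Import duty = 73989.39 × 21% = 15537.77
Buyer bears (B): 780.14 + 289.97 + 698.03 + 7527.46 + 93.78 + 1292.76 + 454.47 + 1565.35 = 12701.96
Landed cost (B) = invoice 64600.01 + 12701.96 + duty 15537.77 = 92839.74
Difference = |100466.75 − 92839.74| = 7627.01

Supplier B is cheaper by EUR 7627.01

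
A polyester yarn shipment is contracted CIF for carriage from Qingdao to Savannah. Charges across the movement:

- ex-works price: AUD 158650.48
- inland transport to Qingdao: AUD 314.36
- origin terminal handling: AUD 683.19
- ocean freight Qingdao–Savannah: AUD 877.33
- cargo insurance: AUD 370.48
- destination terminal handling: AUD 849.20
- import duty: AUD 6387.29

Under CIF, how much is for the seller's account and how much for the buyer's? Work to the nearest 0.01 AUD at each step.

CIF: the seller pays costs through ocean freight and marine insurance to the destination port.
Seller's account: goods 158650.48 + inland to port 314.36 + origin terminal 683.19 + freight 877.33 + insurance 370.48 = 160895.84
Buyer's account: destination terminal 849.20 + duty 6387.29 = 7236.49

Seller: AUD 160895.84; buyer: AUD 7236.49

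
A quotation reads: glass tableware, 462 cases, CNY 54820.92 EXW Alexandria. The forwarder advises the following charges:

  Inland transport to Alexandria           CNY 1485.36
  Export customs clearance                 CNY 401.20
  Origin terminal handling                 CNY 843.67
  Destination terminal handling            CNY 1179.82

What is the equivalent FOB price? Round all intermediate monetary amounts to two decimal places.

Not relevant to the conversion: destination terminal — on the buyer under both terms; not part of either seller's price.
From EXW to FOB, the seller additionally bears: inland to port, export clearance, origin terminal.
FOB price = 54820.92 + 1485.36 + 401.20 + 843.67 = 57551.15

FOB price: CNY 57551.15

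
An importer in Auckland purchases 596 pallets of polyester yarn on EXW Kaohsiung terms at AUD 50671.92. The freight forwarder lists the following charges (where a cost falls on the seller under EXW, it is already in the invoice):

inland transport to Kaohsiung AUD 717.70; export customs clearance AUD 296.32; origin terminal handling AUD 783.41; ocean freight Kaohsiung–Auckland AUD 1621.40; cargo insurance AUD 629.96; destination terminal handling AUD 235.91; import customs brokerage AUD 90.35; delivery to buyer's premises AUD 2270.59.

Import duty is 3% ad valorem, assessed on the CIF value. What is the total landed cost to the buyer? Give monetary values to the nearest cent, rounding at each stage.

EXW: the seller makes goods available at their premises; the buyer bears all onward costs.
CIF value = EXW price + inland to port + export clearance + origin terminal + freight + insurance = 50671.92 + 717.70 + 296.32 + 783.41 + 1621.40 + 629.96 = 54720.71
Import duty = 54720.71 × 3% = 1641.62
Buyer bears: inland to port 717.70 + export clearance 296.32 + origin terminal 783.41 + freight 1621.40 + insurance 629.96 + destination terminal 235.91 + brokerage 90.35 + delivery 2270.59 + duty 1641.62 = 8287.26
Landed cost = invoice 50671.92 + 8287.26 = 58959.18

Total landed cost: AUD 58959.18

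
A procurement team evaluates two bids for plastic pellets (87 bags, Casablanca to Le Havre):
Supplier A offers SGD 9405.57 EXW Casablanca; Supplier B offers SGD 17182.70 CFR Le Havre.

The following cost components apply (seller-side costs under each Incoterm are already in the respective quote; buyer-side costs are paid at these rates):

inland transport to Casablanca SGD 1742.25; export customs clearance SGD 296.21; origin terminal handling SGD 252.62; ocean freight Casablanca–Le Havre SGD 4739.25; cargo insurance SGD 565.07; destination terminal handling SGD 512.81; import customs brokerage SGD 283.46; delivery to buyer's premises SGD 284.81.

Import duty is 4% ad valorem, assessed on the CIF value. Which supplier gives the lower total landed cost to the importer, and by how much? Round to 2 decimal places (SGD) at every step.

Supplier A (EXW):
CIF value = EXW price + inland to port + export clearance + origin terminal + freight + insurance = 9405.57 + 1742.25 + 296.21 + 252.62 + 4739.25 + 565.07 = 17000.97
Import duty = 17000.97 × 4% = 680.04
Buyer bears (A): 1742.25 + 296.21 + 252.62 + 4739.25 + 565.07 + 512.81 + 283.46 + 284.81 = 8676.48
Landed cost (A) = invoice 9405.57 + 8676.48 + duty 680.04 = 18762.09
Supplier B (CFR):
CIF value = CFR price + insurance = 17182.70 + 565.07 = 17747.77
Import duty = 17747.77 × 4% = 709.91
Buyer bears (B): 565.07 + 512.81 + 283.46 + 284.81 = 1646.15
Landed cost (B) = invoice 17182.70 + 1646.15 + duty 709.91 = 19538.76
Difference = |18762.09 − 19538.76| = 776.67

Supplier A is cheaper by SGD 776.67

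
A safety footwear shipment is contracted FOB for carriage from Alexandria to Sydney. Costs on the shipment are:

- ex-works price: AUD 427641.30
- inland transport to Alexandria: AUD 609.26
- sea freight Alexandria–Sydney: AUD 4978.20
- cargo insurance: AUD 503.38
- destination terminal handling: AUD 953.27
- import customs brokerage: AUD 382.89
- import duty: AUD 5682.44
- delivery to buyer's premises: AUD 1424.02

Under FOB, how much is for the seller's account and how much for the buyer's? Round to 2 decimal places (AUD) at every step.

FOB: the seller bears costs until goods are on board at the origin port; the buyer bears freight, insurance and all costs thereafter.
Seller's account: goods 427641.30 + inland to port 609.26 = 428250.56
Buyer's account: freight 4978.20 + insurance 503.38 + destination terminal 953.27 + brokerage 382.89 + duty 5682.44 + delivery 1424.02 = 13924.20

Seller: AUD 428250.56; buyer: AUD 13924.20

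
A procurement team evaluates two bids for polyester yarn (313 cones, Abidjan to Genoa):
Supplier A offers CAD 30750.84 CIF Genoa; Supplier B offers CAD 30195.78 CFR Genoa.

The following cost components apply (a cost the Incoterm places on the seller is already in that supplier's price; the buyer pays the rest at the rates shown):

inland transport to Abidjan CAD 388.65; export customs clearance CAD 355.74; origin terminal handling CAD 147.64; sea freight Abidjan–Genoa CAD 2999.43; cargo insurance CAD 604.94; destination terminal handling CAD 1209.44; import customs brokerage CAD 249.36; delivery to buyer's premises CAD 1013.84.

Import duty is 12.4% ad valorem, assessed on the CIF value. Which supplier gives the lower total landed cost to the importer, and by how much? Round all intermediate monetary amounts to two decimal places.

Supplier A (CIF):
The CIF price already equals the CIF value: 30750.84
Import duty = 30750.84 × 12.4% = 3813.10
Buyer bears (A): 1209.44 + 249.36 + 1013.84 = 2472.64
Landed cost (A) = invoice 30750.84 + 2472.64 + duty 3813.10 = 37036.58
Supplier B (CFR):
CIF value = CFR price + insurance = 30195.78 + 604.94 = 30800.72
Import duty = 30800.72 × 12.4% = 3819.29
Buyer bears (B): 604.94 + 1209.44 + 249.36 + 1013.84 = 3077.58
Landed cost (B) = invoice 30195.78 + 3077.58 + duty 3819.29 = 37092.65
Difference = |37036.58 − 37092.65| = 56.07

Supplier A is cheaper by CAD 56.07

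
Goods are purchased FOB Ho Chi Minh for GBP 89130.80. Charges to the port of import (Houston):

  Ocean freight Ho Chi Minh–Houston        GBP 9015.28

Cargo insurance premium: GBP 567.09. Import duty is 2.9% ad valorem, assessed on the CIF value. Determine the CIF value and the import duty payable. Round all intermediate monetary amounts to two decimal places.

CIF = FOB price + freight + insurance
CIF = 89130.80 + 9015.28 + 567.09 = 98713.17
Import duty = 98713.17 × 2.9% = 2862.68

CIF value: GBP 98713.17; import duty: GBP 2862.68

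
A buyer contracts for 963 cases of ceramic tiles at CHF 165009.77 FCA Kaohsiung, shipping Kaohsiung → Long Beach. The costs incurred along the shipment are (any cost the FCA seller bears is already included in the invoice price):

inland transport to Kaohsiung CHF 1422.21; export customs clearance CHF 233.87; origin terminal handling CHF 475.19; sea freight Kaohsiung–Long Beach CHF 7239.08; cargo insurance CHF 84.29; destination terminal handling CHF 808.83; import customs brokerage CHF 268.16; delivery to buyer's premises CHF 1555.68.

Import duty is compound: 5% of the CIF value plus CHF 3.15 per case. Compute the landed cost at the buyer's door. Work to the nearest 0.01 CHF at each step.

Total landed cost: CHF 187114.87

FCA: the seller delivers export-cleared goods to the carrier; the buyer bears costs from that point.
Already in the invoice (seller's account under FCA): inland to port, export clearance — exclude.
CIF value = FCA price + origin terminal + freight + insurance = 165009.77 + 475.19 + 7239.08 + 84.29 = 172808.33
Ad valorem component: 172808.33 × 5% = 8640.42
Specific component: 963 × 3.15 = 3033.45
Import duty = 8640.42 + 3033.45 = 11673.87
Buyer bears: origin terminal 475.19 + freight 7239.08 + insurance 84.29 + destination terminal 808.83 + brokerage 268.16 + delivery 1555.68 + duty 11673.87 = 22105.10
Landed cost = invoice 165009.77 + 22105.10 = 187114.87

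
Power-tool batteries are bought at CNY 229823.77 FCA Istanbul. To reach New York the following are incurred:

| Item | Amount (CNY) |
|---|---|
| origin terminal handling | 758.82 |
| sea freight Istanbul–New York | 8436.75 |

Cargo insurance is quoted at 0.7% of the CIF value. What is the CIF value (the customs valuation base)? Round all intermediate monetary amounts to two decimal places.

Let C be the CIF value. C = FCA price + pre-shipment costs + freight + 0.7% × C
C − 0.7% × C = 229823.77 + 758.82 + 8436.75
0.993 × C = 239019.34
C = 239019.34 / 0.993 = 240704.27
Insurance premium = 0.7% × 240704.27 = 1684.93

CIF value: CNY 240704.27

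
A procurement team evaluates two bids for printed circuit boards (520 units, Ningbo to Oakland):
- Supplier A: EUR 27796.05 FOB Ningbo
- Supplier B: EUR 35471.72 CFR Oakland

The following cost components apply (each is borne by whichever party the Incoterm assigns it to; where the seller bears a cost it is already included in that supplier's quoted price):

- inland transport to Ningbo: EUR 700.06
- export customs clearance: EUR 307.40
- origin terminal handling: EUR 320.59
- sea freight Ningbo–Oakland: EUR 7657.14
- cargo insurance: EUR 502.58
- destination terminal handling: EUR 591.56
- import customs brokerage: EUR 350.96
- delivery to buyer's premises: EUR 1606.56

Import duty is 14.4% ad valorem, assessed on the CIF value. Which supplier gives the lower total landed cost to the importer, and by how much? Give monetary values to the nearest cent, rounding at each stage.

Supplier A (FOB):
CIF value = FOB price + freight + insurance = 27796.05 + 7657.14 + 502.58 = 35955.77
Import duty = 35955.77 × 14.4% = 5177.63
Buyer bears (A): 7657.14 + 502.58 + 591.56 + 350.96 + 1606.56 = 10708.80
Landed cost (A) = invoice 27796.05 + 10708.80 + duty 5177.63 = 43682.48
Supplier B (CFR):
CIF value = CFR price + insurance = 35471.72 + 502.58 = 35974.30
Import duty = 35974.30 × 14.4% = 5180.30
Buyer bears (B): 502.58 + 591.56 + 350.96 + 1606.56 = 3051.66
Landed cost (B) = invoice 35471.72 + 3051.66 + duty 5180.30 = 43703.68
Difference = |43682.48 − 43703.68| = 21.20

Supplier A is cheaper by EUR 21.20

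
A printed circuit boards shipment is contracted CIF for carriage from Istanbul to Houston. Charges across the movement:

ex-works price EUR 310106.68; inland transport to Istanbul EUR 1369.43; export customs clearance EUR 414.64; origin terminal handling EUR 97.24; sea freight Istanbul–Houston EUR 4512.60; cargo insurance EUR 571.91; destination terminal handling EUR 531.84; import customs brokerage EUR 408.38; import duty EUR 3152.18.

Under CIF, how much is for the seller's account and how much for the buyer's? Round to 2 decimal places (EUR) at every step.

CIF: the seller pays costs through ocean freight and marine insurance to the destination port.
Seller's account: goods 310106.68 + inland to port 1369.43 + export clearance 414.64 + origin terminal 97.24 + freight 4512.60 + insurance 571.91 = 317072.50
Buyer's account: destination terminal 531.84 + brokerage 408.38 + duty 3152.18 = 4092.40

Seller: EUR 317072.50; buyer: EUR 4092.40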